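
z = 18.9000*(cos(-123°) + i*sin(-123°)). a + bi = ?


a = 18.9000*cos(-123°) = 18.9000*(-0.54464) = -10.2937
b = 18.9000*sin(-123°) = 18.9000*(-0.83867) = -15.8509

-10.2937 - 15.8509i


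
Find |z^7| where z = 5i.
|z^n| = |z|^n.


|z| = sqrt(0+25) = sqrt(25) = 5
|z^7| = |z|^7 = 5^7 = 78125

|z^7| = 78125


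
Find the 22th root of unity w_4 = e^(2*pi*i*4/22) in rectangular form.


Angle = 360*4/22 = 65.4545°
a = cos(65.4545°) = 0.4154
b = sin(65.4545°) = 0.9096

0.4154 + 0.9096i


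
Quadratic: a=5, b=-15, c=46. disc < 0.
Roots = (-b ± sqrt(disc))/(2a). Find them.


disc = (-15)^2 - 4*5*46 = 225 - 920 = -695
sqrt(|disc|) = sqrt(695) = 26.3629
Real part = 15/(2*5) = 1.5000
Imag part = 26.3629/(2*5) = 2.6363

1.5000 ± 2.6363i


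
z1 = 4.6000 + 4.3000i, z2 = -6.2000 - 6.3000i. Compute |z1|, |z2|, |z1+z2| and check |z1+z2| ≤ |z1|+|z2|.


|z1| = sqrt(4.6^2 + 4.3^2) = sqrt(39.65) = 6.2968
|z2| = sqrt((-6.2)^2 + (-6.3)^2) = sqrt(78.13) = 8.8391
z1+z2 = -1.6000 - 2.0000i
|z1+z2| = sqrt(6.56) = 2.5612
|z1|+|z2| = 6.2968 + 8.8391 = 15.1359

|z1+z2| = 2.5612 ≤ |z1|+|z2| = 15.1359 (verified)


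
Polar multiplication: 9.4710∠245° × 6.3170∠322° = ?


r = 9.4710 * 6.3170 = 59.8283
theta = 245° + 322° = 567° = 207° (mod 360)

59.8283 cis(207°)


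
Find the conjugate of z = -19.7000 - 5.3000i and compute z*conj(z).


z_bar = -19.7000 + 5.3000i
z*z_bar = (-19.7)^2 + (-5.3)^2 = 388.09 + 28.09 = 416.18

z_bar = -19.7000 + 5.3000i, z*z_bar = 416.18


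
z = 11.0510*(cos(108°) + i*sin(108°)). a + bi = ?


a = 11.0510*cos(108°) = 11.0510*(-0.309017) = -3.4149
b = 11.0510*sin(108°) = 11.0510*0.951057 = 10.5101

-3.4149 + 10.5101i


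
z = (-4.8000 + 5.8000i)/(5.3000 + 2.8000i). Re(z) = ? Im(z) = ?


Multiply by conjugate: (-4.8000 + 5.8000i)(5.3000 - 2.8000i) / (5.3^2 + 2.8^2)
Numerator real = -4.8*5.3 + 5.8*2.8 = -9.2
Numerator imag = 5.8*5.3 - (-4.8)*2.8 = 44.18
Denominator = 35.93
Re(z) = -9.2/35.93 = -0.2561
Im(z) = 44.18/35.93 = 1.2296

Re(z) = -0.2561, Im(z) = 1.2296


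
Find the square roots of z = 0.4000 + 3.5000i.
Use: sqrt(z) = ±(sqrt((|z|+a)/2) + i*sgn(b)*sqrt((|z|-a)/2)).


|z| = sqrt(0.16+12.25) = 3.5228
sqrt((|z|+a)/2) = sqrt((3.5228+0.4)/2) = sqrt(1.9614) = 1.4005
sqrt((|z|-a)/2) = sqrt((3.5228-0.4)/2) = sqrt(1.5614) = 1.2496

±(1.4005 + 1.2496i) i.e. 1.4005 + 1.2496i and -1.4005 - 1.2496i


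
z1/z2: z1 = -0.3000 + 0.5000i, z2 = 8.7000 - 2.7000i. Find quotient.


Conjugate of z2 = 8.7000 + 2.7000i
Numerator: (-0.3000 + 0.5000i)(8.7000 + 2.7000i) = -3.9600 + 3.5400i
Denominator: 8.7^2 + (-2.7)^2 = 82.98
Result = (-3.9600 + 3.5400i)/82.98

-0.0477 + 0.0427i


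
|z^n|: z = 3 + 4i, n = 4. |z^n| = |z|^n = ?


|z| = sqrt(9+16) = sqrt(25) = 5
|z^4| = |z|^4 = 5^4 = 625

|z^4| = 625


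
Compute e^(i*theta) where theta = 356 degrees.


cos(356°) = 0.9976
sin(356°) = -0.0698

e^(i*356°) = 0.9976 - 0.0698i


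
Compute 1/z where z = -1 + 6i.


|z|^2 = 1+36 = 37
1/z = (-1 - 6i)/37

1/z = -0.0270 - 0.1622i


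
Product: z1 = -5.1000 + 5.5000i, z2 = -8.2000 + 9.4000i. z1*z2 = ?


Real = -5.1*(-8.2) - 5.5*9.4 = 41.82 - 51.7 = -9.88
Imag = -5.1*9.4 - (8.2)*5.5 = -47.94 - (45.1) = -93.04

-9.8800 - 93.0400i


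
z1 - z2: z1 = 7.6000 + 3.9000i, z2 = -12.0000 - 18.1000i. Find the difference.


Real: 7.6 + 12 = 19.6
Imag: 3.9 + 18.1 = 22

19.6000 + 22.0000i


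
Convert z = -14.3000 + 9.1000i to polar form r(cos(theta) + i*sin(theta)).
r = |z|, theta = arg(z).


r = sqrt(204.49+82.81) = sqrt(287.3) = 16.9499
theta = atan2(9.1, -14.3) = 147.5288 degrees

r = 16.9499, theta = 147.5288 degrees


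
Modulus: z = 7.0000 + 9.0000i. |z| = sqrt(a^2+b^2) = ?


|z| = sqrt(7^2 + 9^2) = sqrt(49 + 81) = sqrt(130) = 11.4018

|z| = 11.4018


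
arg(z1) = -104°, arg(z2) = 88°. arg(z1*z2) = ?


arg(z1*z2) = -104° + 88° = -16°
Normalized to (-180°, 180°]: -16°

-16°


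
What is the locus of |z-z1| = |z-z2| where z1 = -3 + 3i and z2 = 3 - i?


Equal distances means the locus is the perpendicular bisector of z1 and z2.
Midpoint = ((-3+3)/2, (3+(-1))/2) = (0, 1.0000)

Perpendicular bisector through (0, 1.0000)


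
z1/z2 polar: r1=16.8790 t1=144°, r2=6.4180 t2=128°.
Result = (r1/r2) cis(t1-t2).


r = 16.8790 / 6.4180 = 2.6299
theta = 144° - 128° = 16° = 16° (mod 360)

2.6299 cis(16°)


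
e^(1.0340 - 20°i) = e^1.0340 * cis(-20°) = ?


e^1.0340 = 2.8123
cos(-20°) = 0.9397
sin(-20°) = -0.34202
Real = 2.8123*0.9397 = 2.6427
Imag = 2.8123*(-0.34202) = -0.9619

2.6427 - 0.9619i


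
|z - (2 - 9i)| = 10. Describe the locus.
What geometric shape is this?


|z - z0| = r is a circle with center z0 and radius r.
Center = (2, -9), radius = 10

Circle with center (2, -9) and radius 10


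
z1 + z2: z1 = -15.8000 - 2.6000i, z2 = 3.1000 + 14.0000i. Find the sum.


Real: -15.8 + 3.1 = -12.7
Imag: -2.6 + 14 = 11.4

-12.7000 + 11.4000i


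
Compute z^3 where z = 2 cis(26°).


r^3 = 2^3 = 8
n*theta = 3*26° = 78° = 78° (mod 360)
a = 8*cos(78°) = 1.6633
b = 8*sin(78°) = 7.8252

8 cis(78°) = 1.6633 + 7.8252i


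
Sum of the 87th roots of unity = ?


The sum of all 87th roots of unity is 0.
Geometric series: (1 - w^87)/(1 - w) = (1-1)/(1-w) = 0 since w^87 = 1, w ≠ 1.
Alternatively: coefficient of z^86 in z^87 - 1 is 0.

0


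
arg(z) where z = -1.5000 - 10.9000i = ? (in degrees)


Re = -1.5, Im = -10.9
arg = atan2(-10.9, -1.5) = -97.8355 degrees

arg(z) = -97.8355 degrees


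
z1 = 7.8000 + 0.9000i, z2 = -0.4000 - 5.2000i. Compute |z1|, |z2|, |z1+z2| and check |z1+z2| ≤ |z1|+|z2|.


|z1| = sqrt(7.8^2 + 0.9^2) = sqrt(61.65) = 7.8518
|z2| = sqrt((-0.4)^2 + (-5.2)^2) = sqrt(27.2) = 5.2154
z1+z2 = 7.4000 - 4.3000i
|z1+z2| = sqrt(73.25) = 8.5586
|z1|+|z2| = 7.8518 + 5.2154 = 13.0672

|z1+z2| = 8.5586 ≤ |z1|+|z2| = 13.0672 (verified)


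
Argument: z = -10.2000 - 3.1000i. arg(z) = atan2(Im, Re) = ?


Re = -10.2, Im = -3.1
arg = atan2(-3.1, -10.2) = -163.0948 degrees

arg(z) = -163.0948 degrees


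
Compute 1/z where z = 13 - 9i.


|z|^2 = 169+81 = 250
1/z = (13 + 9i)/250

1/z = 0.0520 + 0.0360i


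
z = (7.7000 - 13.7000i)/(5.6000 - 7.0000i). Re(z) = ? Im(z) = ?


Multiply by conjugate: (7.7000 - 13.7000i)(5.6000 + 7.0000i) / (5.6^2 + (-7)^2)
Numerator real = 7.7*5.6 - (13.7)*(-7) = 139.02
Numerator imag = -13.7*5.6 - 7.7*(-7) = -22.82
Denominator = 80.36
Re(z) = 139.02/80.36 = 1.7300
Im(z) = -22.82/80.36 = -0.2840

Re(z) = 1.7300, Im(z) = -0.2840


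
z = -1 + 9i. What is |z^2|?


|z| = sqrt(1+81) = sqrt(82) = 9.0554
|z^2| = |z|^2 = (sqrt(82))^2 = 82

|z^2| = 82


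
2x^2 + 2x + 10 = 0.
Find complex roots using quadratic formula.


disc = 2^2 - 4*2*10 = 4 - 80 = -76
sqrt(|disc|) = sqrt(76) = 8.7178
Real part = -2/(2*2) = -0.5000
Imag part = 8.7178/(2*2) = 2.1794

-0.5000 ± 2.1794i


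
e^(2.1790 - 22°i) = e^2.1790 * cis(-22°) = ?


e^2.1790 = 8.8375
cos(-22°) = 0.92718
sin(-22°) = -0.37461
Real = 8.8375*0.92718 = 8.1940
Imag = 8.8375*(-0.37461) = -3.3106

8.1940 - 3.3106i


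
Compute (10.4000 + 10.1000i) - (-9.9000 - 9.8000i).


Real: 10.4 + 9.9 = 20.3
Imag: 10.1 + 9.8 = 19.9

20.3000 + 19.9000i


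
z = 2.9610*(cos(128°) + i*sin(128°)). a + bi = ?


a = 2.9610*cos(128°) = 2.9610*(-0.61566) = -1.8230
b = 2.9610*sin(128°) = 2.9610*0.788 = 2.3333

-1.8230 + 2.3333i


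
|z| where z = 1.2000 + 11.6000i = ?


|z| = sqrt(1.2^2 + 11.6^2) = sqrt(1.44 + 134.56) = sqrt(136) = 11.6619

|z| = 11.6619


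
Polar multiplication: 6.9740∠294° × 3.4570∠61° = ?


r = 6.9740 * 3.4570 = 24.1091
theta = 294° + 61° = 355° = 355° (mod 360)

24.1091 cis(355°)


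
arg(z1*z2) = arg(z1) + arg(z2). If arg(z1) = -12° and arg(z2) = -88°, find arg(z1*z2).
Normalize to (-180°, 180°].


arg(z1*z2) = -12° - 88° = -100°
Normalized to (-180°, 180°]: -100°

-100°


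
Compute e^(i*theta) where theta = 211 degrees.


cos(211°) = -0.8572
sin(211°) = -0.5150

e^(i*211°) = -0.8572 - 0.5150i


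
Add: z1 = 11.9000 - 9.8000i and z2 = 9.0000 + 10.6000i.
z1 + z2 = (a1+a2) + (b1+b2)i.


Real: 11.9 + 9 = 20.9
Imag: -9.8 + 10.6 = 0.8

20.9000 + 0.8000i


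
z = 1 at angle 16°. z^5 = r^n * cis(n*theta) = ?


r^5 = 1^5 = 1
n*theta = 5*16° = 80° = 80° (mod 360)
a = 1*cos(80°) = 0.1736
b = 1*sin(80°) = 0.9848

1 cis(80°) = 0.1736 + 0.9848i


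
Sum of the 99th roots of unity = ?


The sum of all 99th roots of unity is 0.
Geometric series: (1 - w^99)/(1 - w) = (1-1)/(1-w) = 0 since w^99 = 1, w ≠ 1.
Alternatively: coefficient of z^98 in z^99 - 1 is 0.

0


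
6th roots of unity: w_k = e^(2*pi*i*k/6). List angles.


The 6th roots of unity are cis(360k/6°) for k=0..5
Angle step = 360/6 = 60°
Primitive root: cis(60°)
Primitive root = 0.5000 + 0.8660i

6 roots at angles: 0°, 60°, 120°, 180°, 240°, 300°


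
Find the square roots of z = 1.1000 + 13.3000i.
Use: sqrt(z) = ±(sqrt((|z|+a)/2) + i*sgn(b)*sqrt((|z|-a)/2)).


|z| = sqrt(1.21+176.89) = 13.3454
sqrt((|z|+a)/2) = sqrt((13.3454+1.1)/2) = sqrt(7.2227) = 2.6875
sqrt((|z|-a)/2) = sqrt((13.3454-1.1)/2) = sqrt(6.1227) = 2.4744

±(2.6875 + 2.4744i) i.e. 2.6875 + 2.4744i and -2.6875 - 2.4744i


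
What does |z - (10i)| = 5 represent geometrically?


|z - z0| = r is a circle with center z0 and radius r.
Center = (0, 10), radius = 5

Circle with center (0, 10) and radius 5


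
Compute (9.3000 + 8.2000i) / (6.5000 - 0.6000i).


Conjugate of z2 = 6.5000 + 0.6000i
Numerator: (9.3000 + 8.2000i)(6.5000 + 0.6000i) = 55.5300 + 58.8800i
Denominator: 6.5^2 + (-0.6)^2 = 42.61
Result = (55.5300 + 58.8800i)/42.61

1.3032 + 1.3818i


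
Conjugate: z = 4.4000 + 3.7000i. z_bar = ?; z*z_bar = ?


z_bar = 4.4000 - 3.7000i
z*z_bar = 4.4^2 + 3.7^2 = 19.36 + 13.69 = 33.05

z_bar = 4.4000 - 3.7000i, z*z_bar = 33.05


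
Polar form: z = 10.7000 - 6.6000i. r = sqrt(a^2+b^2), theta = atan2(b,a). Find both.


r = sqrt(114.49+43.56) = sqrt(158.05) = 12.5718
theta = atan2(-6.6, 10.7) = -31.6672 degrees

r = 12.5718, theta = -31.6672 degrees


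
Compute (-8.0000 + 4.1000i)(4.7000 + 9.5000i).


Real = -8*4.7 - 4.1*9.5 = -37.6 - 38.95 = -76.55
Imag = -8*9.5 + 4.7*4.1 = -76 + 19.27 = -56.73

-76.5500 - 56.7300i


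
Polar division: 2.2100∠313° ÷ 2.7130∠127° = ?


r = 2.2100 / 2.7130 = 0.8146
theta = 313° - 127° = 186° = 186° (mod 360)

0.8146 cis(186°)


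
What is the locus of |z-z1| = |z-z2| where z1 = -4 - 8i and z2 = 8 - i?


Equal distances means the locus is the perpendicular bisector of z1 and z2.
Midpoint = ((-4+8)/2, (-8+(-1))/2) = (2.0000, -4.5000)

Perpendicular bisector through (2.0000, -4.5000)


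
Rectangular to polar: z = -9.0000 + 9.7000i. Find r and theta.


r = sqrt(81+94.09) = sqrt(175.09) = 13.2322
theta = atan2(9.7, -9) = 132.8562 degrees

r = 13.2322, theta = 132.8562 degrees


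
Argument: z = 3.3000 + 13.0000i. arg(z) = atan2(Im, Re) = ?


Re = 3.3, Im = 13
arg = atan2(13, 3.3) = 75.7565 degrees

arg(z) = 75.7565 degrees


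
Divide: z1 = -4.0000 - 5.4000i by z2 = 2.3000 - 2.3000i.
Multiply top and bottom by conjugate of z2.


Conjugate of z2 = 2.3000 + 2.3000i
Numerator: (-4.0000 - 5.4000i)(2.3000 + 2.3000i) = 3.2200 - 21.6200i
Denominator: 2.3^2 + (-2.3)^2 = 10.58
Result = (3.2200 - 21.6200i)/10.58

0.3043 - 2.0435i


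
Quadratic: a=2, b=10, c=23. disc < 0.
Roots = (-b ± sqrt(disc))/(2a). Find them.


disc = 10^2 - 4*2*23 = 100 - 184 = -84
sqrt(|disc|) = sqrt(84) = 9.1652
Real part = -10/(2*2) = -2.5000
Imag part = 9.1652/(2*2) = 2.2913

-2.5000 ± 2.2913i


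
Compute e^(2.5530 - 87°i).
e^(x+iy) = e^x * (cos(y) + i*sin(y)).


e^2.5530 = 12.8456
cos(-87°) = 0.05234
sin(-87°) = -0.99863
Real = 12.8456*0.05234 = 0.6723
Imag = 12.8456*(-0.99863) = -12.8280

0.6723 - 12.8280i


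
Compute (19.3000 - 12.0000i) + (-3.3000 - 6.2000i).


Real: 19.3 - 3.3 = 16
Imag: -12 - 6.2 = -18.2

16.0000 - 18.2000i


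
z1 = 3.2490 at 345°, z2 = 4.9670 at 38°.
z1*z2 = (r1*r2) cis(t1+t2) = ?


r = 3.2490 * 4.9670 = 16.1378
theta = 345° + 38° = 383° = 23° (mod 360)

16.1378 cis(23°)


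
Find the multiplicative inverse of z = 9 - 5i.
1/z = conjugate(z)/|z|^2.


|z|^2 = 81+25 = 106
1/z = (9 + 5i)/106

1/z = 0.0849 + 0.0472i


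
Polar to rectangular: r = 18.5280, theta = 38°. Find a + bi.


a = 18.5280*cos(38°) = 18.5280*0.788011 = 14.6003
b = 18.5280*sin(38°) = 18.5280*0.615661 = 11.4070

14.6003 + 11.4070i


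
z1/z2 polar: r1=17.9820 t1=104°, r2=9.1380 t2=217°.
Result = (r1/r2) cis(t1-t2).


r = 17.9820 / 9.1380 = 1.9678
theta = 104° - 217° = -113° = 247° (mod 360)

1.9678 cis(247°)


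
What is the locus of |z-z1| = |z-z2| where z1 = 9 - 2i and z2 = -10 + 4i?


Equal distances means the locus is the perpendicular bisector of z1 and z2.
Midpoint = ((9+(-10))/2, (-2+4)/2) = (-0.5000, 1.0000)

Perpendicular bisector through (-0.5000, 1.0000)


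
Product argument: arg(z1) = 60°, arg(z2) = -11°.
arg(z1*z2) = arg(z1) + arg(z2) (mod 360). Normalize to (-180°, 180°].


arg(z1*z2) = 60° - 11° = 49°
Normalized to (-180°, 180°]: 49°

49°


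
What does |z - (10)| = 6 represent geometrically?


|z - z0| = r is a circle with center z0 and radius r.
Center = (10, 0), radius = 6

Circle with center (10, 0) and radius 6


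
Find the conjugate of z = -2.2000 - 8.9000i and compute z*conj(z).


z_bar = -2.2000 + 8.9000i
z*z_bar = (-2.2)^2 + (-8.9)^2 = 4.84 + 79.21 = 84.05

z_bar = -2.2000 + 8.9000i, z*z_bar = 84.05


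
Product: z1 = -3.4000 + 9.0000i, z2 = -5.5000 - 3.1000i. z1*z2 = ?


Real = -3.4*(-5.5) - 9*(-3.1) = 18.7 - (-27.9) = 46.6
Imag = -3.4*(-3.1) - (5.5)*9 = 10.54 - (49.5) = -38.96

46.6000 - 38.9600i


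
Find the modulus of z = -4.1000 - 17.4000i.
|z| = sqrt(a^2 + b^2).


|z| = sqrt((-4.1)^2 + (-17.4)^2) = sqrt(16.81 + 302.76) = sqrt(319.57) = 17.8765

|z| = 17.8765


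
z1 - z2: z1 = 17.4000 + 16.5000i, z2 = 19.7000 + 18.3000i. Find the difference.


Real: 17.4 - 19.7 = -2.3
Imag: 16.5 - 18.3 = -1.8

-2.3000 - 1.8000i


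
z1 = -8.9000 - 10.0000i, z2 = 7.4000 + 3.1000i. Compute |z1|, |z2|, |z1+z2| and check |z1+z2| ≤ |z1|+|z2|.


|z1| = sqrt((-8.9)^2 + (-10)^2) = sqrt(179.21) = 13.3869
|z2| = sqrt(7.4^2 + 3.1^2) = sqrt(64.37) = 8.0231
z1+z2 = -1.5000 - 6.9000i
|z1+z2| = sqrt(49.86) = 7.0612
|z1|+|z2| = 13.3869 + 8.0231 = 21.4100

|z1+z2| = 7.0612 ≤ |z1|+|z2| = 21.4100 (verified)


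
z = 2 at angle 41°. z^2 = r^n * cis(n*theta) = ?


r^2 = 2^2 = 4
n*theta = 2*41° = 82° = 82° (mod 360)
a = 4*cos(82°) = 0.5567
b = 4*sin(82°) = 3.9611

4 cis(82°) = 0.5567 + 3.9611i


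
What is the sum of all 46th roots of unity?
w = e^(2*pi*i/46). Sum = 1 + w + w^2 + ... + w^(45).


The sum of all 46th roots of unity is 0.
Geometric series: (1 - w^46)/(1 - w) = (1-1)/(1-w) = 0 since w^46 = 1, w ≠ 1.
Alternatively: coefficient of z^45 in z^46 - 1 is 0.

0


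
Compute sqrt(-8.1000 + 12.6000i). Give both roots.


|z| = sqrt(65.61+158.76) = 14.9790
sqrt((|z|+a)/2) = sqrt((14.9790+(-8.1))/2) = sqrt(3.4395) = 1.8546
sqrt((|z|-a)/2) = sqrt((14.9790-(-8.1))/2) = sqrt(11.5395) = 3.3970

±(1.8546 + 3.3970i) i.e. 1.8546 + 3.3970i and -1.8546 - 3.3970i


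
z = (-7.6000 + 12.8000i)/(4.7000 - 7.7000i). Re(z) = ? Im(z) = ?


Multiply by conjugate: (-7.6000 + 12.8000i)(4.7000 + 7.7000i) / (4.7^2 + (-7.7)^2)
Numerator real = -7.6*4.7 + 12.8*(-7.7) = -134.28
Numerator imag = 12.8*4.7 - (-7.6)*(-7.7) = 1.64
Denominator = 81.38
Re(z) = -134.28/81.38 = -1.6500
Im(z) = 1.64/81.38 = 0.0202

Re(z) = -1.6500, Im(z) = 0.0202


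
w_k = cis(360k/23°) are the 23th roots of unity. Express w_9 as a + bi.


Angle = 360*9/23 = 140.8696°
a = cos(140.8696°) = -0.7757
b = sin(140.8696°) = 0.6311

-0.7757 + 0.6311i


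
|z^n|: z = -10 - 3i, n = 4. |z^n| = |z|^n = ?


|z| = sqrt(100+9) = sqrt(109) = 10.4403
|z^4| = |z|^4 = (sqrt(109))^4 = 109^2 = 11881

|z^4| = 11881


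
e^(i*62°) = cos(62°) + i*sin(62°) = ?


cos(62°) = 0.4695
sin(62°) = 0.8829

e^(i*62°) = 0.4695 + 0.8829i


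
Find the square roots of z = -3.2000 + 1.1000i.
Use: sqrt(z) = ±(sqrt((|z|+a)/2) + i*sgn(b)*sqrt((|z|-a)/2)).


|z| = sqrt(10.24+1.21) = 3.3838
sqrt((|z|+a)/2) = sqrt((3.3838+(-3.2))/2) = sqrt(0.0919) = 0.3031
sqrt((|z|-a)/2) = sqrt((3.3838-(-3.2))/2) = sqrt(3.2919) = 1.8144

±(0.3031 + 1.8144i) i.e. 0.3031 + 1.8144i and -0.3031 - 1.8144i


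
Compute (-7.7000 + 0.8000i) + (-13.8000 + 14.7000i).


Real: -7.7 - 13.8 = -21.5
Imag: 0.8 + 14.7 = 15.5

-21.5000 + 15.5000i


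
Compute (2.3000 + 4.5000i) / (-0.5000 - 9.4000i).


Conjugate of z2 = -0.5000 + 9.4000i
Numerator: (2.3000 + 4.5000i)(-0.5000 + 9.4000i) = -43.4500 + 19.3700i
Denominator: (-0.5)^2 + (-9.4)^2 = 88.61
Result = (-43.4500 + 19.3700i)/88.61

-0.4904 + 0.2186i


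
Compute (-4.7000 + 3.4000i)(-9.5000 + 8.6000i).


Real = -4.7*(-9.5) - 3.4*8.6 = 44.65 - 29.24 = 15.41
Imag = -4.7*8.6 - (9.5)*3.4 = -40.42 - (32.3) = -72.72

15.4100 - 72.7200i


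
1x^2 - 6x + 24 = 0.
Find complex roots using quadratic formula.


disc = (-6)^2 - 4*1*24 = 36 - 96 = -60
sqrt(|disc|) = sqrt(60) = 7.7460
Real part = 6/(2*1) = 3.0000
Imag part = 7.7460/(2*1) = 3.8730

3.0000 ± 3.8730i


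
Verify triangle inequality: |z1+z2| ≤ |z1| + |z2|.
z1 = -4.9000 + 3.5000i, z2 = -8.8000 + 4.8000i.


|z1| = sqrt((-4.9)^2 + 3.5^2) = sqrt(36.26) = 6.0216
|z2| = sqrt((-8.8)^2 + 4.8^2) = sqrt(100.48) = 10.0240
z1+z2 = -13.7000 + 8.3000i
|z1+z2| = sqrt(256.58) = 16.0181
|z1|+|z2| = 6.0216 + 10.0240 = 16.0456

|z1+z2| = 16.0181 ≤ |z1|+|z2| = 16.0456 (verified)


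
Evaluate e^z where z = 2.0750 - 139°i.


e^2.0750 = 7.9645
cos(-139°) = -0.75471
sin(-139°) = -0.65606
Real = 7.9645*(-0.75471) = -6.0109
Imag = 7.9645*(-0.65606) = -5.2252

-6.0109 - 5.2252i


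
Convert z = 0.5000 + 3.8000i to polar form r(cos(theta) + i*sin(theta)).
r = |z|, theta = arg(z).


r = sqrt(0.25+14.44) = sqrt(14.69) = 3.8328
theta = atan2(3.8, 0.5) = 82.5041 degrees

r = 3.8328, theta = 82.5041 degrees


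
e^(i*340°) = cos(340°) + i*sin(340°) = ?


cos(340°) = 0.9397
sin(340°) = -0.3420

e^(i*340°) = 0.9397 - 0.3420i


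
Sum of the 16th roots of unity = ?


The sum of all 16th roots of unity is 0.
Geometric series: (1 - w^16)/(1 - w) = (1-1)/(1-w) = 0 since w^16 = 1, w ≠ 1.
Alternatively: coefficient of z^15 in z^16 - 1 is 0.

0


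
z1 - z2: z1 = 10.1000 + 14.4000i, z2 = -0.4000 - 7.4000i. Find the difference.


Real: 10.1 + 0.4 = 10.5
Imag: 14.4 + 7.4 = 21.8

10.5000 + 21.8000i


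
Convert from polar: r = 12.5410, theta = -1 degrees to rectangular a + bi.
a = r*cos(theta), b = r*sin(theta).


a = 12.5410*cos(-1°) = 12.5410*0.99985 = 12.5391
b = 12.5410*sin(-1°) = 12.5410*(-0.017452) = -0.2189

12.5391 - 0.2189i


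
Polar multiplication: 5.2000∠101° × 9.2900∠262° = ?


r = 5.2000 * 9.2900 = 48.3080
theta = 101° + 262° = 363° = 3° (mod 360)

48.3080 cis(3°)


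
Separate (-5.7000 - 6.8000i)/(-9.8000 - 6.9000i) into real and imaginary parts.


Multiply by conjugate: (-5.7000 - 6.8000i)(-9.8000 + 6.9000i) / ((-9.8)^2 + (-6.9)^2)
Numerator real = -5.7*(-9.8) - (6.8)*(-6.9) = 102.78
Numerator imag = -6.8*(-9.8) - (-5.7)*(-6.9) = 27.31
Denominator = 143.65
Re(z) = 102.78/143.65 = 0.7155
Im(z) = 27.31/143.65 = 0.1901

Re(z) = 0.7155, Im(z) = 0.1901


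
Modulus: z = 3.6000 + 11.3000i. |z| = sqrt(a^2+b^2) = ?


|z| = sqrt(3.6^2 + 11.3^2) = sqrt(12.96 + 127.69) = sqrt(140.65) = 11.8596

|z| = 11.8596


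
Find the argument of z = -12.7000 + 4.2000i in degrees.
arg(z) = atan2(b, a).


Re = -12.7, Im = 4.2
arg = atan2(4.2, -12.7) = 161.7005 degrees

arg(z) = 161.7005 degrees


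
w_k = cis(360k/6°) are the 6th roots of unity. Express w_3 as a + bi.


Angle = 360*3/6 = 180°
a = cos(180°) = -1.0000
b = sin(180°) = 0

-1.0000 + 0i


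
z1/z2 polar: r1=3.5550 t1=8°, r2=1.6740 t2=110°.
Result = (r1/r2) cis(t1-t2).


r = 3.5550 / 1.6740 = 2.1237
theta = 8° - 110° = -102° = 258° (mod 360)

2.1237 cis(258°)


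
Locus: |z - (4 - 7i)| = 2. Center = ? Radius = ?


|z - z0| = r is a circle with center z0 and radius r.
Center = (4, -7), radius = 2

Circle with center (4, -7) and radius 2


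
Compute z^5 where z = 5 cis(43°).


r^5 = 5^5 = 3125
n*theta = 5*43° = 215° = 215° (mod 360)
a = 3125*cos(215°) = -2559.8501
b = 3125*sin(215°) = -1792.4264

3125 cis(215°) = -2559.8501 - 1792.4264i


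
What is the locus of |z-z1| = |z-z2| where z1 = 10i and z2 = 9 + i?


Equal distances means the locus is the perpendicular bisector of z1 and z2.
Midpoint = ((0+9)/2, (10+1)/2) = (4.5000, 5.5000)

Perpendicular bisector through (4.5000, 5.5000)


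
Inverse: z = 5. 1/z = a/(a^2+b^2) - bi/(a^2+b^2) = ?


|z|^2 = 25+0 = 25
1/z = (5 - 0i)/25

1/z = 0.2000 + 0i


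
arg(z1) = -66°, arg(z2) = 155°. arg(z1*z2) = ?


arg(z1*z2) = -66° + 155° = 89°
Normalized to (-180°, 180°]: 89°

89°


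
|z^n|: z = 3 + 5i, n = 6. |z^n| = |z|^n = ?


|z| = sqrt(9+25) = sqrt(34) = 5.8310
|z^6| = |z|^6 = (sqrt(34))^6 = 34^3 = 39304

|z^6| = 39304


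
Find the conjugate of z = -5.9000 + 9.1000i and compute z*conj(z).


z_bar = -5.9000 - 9.1000i
z*z_bar = (-5.9)^2 + 9.1^2 = 34.81 + 82.81 = 117.62

z_bar = -5.9000 - 9.1000i, z*z_bar = 117.62


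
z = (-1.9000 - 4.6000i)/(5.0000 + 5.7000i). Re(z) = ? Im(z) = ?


Multiply by conjugate: (-1.9000 - 4.6000i)(5.0000 - 5.7000i) / (5^2 + 5.7^2)
Numerator real = -1.9*5 - (4.6)*5.7 = -35.72
Numerator imag = -4.6*5 - (-1.9)*5.7 = -12.17
Denominator = 57.49
Re(z) = -35.72/57.49 = -0.6213
Im(z) = -12.17/57.49 = -0.2117

Re(z) = -0.6213, Im(z) = -0.2117


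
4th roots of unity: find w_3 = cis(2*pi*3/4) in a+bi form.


Angle = 360*3/4 = 270°
a = cos(270°) = 0
b = sin(270°) = -1.0000

0 - 1.0000i


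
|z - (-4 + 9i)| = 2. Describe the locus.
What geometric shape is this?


|z - z0| = r is a circle with center z0 and radius r.
Center = (-4, 9), radius = 2

Circle with center (-4, 9) and radius 2


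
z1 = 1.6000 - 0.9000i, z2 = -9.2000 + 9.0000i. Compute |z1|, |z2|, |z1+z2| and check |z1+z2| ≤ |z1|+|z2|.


|z1| = sqrt(1.6^2 + (-0.9)^2) = sqrt(3.37) = 1.8358
|z2| = sqrt((-9.2)^2 + 9^2) = sqrt(165.64) = 12.8701
z1+z2 = -7.6000 + 8.1000i
|z1+z2| = sqrt(123.37) = 11.1072
|z1|+|z2| = 1.8358 + 12.8701 = 14.7059

|z1+z2| = 11.1072 ≤ |z1|+|z2| = 14.7059 (verified)


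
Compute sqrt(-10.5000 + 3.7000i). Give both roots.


|z| = sqrt(110.25+13.69) = 11.1328
sqrt((|z|+a)/2) = sqrt((11.1328+(-10.5))/2) = sqrt(0.3164) = 0.5625
sqrt((|z|-a)/2) = sqrt((11.1328-(-10.5))/2) = sqrt(10.8164) = 3.2888

±(0.5625 + 3.2888i) i.e. 0.5625 + 3.2888i and -0.5625 - 3.2888i


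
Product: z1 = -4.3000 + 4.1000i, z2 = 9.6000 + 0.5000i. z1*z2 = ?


Real = -4.3*9.6 - 4.1*0.5 = -41.28 - 2.05 = -43.33
Imag = -4.3*0.5 + 9.6*4.1 = -2.15 + 39.36 = 37.21

-43.3300 + 37.2100i


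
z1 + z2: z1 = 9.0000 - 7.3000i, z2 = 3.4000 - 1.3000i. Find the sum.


Real: 9 + 3.4 = 12.4
Imag: -7.3 - 1.3 = -8.6

12.4000 - 8.6000i


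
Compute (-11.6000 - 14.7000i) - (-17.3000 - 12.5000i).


Real: -11.6 + 17.3 = 5.7
Imag: -14.7 + 12.5 = -2.2

5.7000 - 2.2000i


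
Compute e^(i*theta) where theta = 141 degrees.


cos(141°) = -0.7771
sin(141°) = 0.6293

e^(i*141°) = -0.7771 + 0.6293i


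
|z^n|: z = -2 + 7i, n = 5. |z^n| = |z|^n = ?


|z| = sqrt(4+49) = sqrt(53) = 7.2801
|z^5| = |z|^5 = (sqrt(53))^5 = 53^2 * sqrt(53) = 2809*sqrt(53)

|z^5| = 2809*sqrt(53) ≈ 20449.8287


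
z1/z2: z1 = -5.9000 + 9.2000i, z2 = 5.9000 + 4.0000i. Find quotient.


Conjugate of z2 = 5.9000 - 4.0000i
Numerator: (-5.9000 + 9.2000i)(5.9000 - 4.0000i) = 1.9900 + 77.8800i
Denominator: 5.9^2 + 4^2 = 50.81
Result = (1.9900 + 77.8800i)/50.81

0.0392 + 1.5328i


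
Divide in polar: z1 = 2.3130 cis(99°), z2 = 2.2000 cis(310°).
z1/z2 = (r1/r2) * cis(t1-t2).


r = 2.3130 / 2.2000 = 1.0514
theta = 99° - 310° = -211° = 149° (mod 360)

1.0514 cis(149°)


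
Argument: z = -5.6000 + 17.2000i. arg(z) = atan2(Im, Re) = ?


Re = -5.6, Im = 17.2
arg = atan2(17.2, -5.6) = 108.0343 degrees

arg(z) = 108.0343 degrees


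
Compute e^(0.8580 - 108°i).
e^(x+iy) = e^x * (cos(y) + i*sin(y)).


e^0.8580 = 2.3584
cos(-108°) = -0.30902
sin(-108°) = -0.95106
Real = 2.3584*(-0.30902) = -0.7288
Imag = 2.3584*(-0.95106) = -2.2430

-0.7288 - 2.2430i


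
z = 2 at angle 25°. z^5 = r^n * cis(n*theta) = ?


r^5 = 2^5 = 32
n*theta = 5*25° = 125° = 125° (mod 360)
a = 32*cos(125°) = -18.3544
b = 32*sin(125°) = 26.2129

32 cis(125°) = -18.3544 + 26.2129i


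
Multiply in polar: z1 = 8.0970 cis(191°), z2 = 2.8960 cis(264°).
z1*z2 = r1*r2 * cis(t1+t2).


r = 8.0970 * 2.8960 = 23.4489
theta = 191° + 264° = 455° = 95° (mod 360)

23.4489 cis(95°)


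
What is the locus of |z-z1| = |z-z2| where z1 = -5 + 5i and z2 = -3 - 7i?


Equal distances means the locus is the perpendicular bisector of z1 and z2.
Midpoint = ((-5+(-3))/2, (5+(-7))/2) = (-4.0000, -1.0000)

Perpendicular bisector through (-4.0000, -1.0000)


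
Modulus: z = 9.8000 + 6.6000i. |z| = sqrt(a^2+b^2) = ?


|z| = sqrt(9.8^2 + 6.6^2) = sqrt(96.04 + 43.56) = sqrt(139.6) = 11.8152

|z| = 11.8152


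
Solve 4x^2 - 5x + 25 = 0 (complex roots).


disc = (-5)^2 - 4*4*25 = 25 - 400 = -375
sqrt(|disc|) = sqrt(375) = 19.3649
Real part = 5/(2*4) = 0.6250
Imag part = 19.3649/(2*4) = 2.4206

0.6250 ± 2.4206i


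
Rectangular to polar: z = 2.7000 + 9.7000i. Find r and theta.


r = sqrt(7.29+94.09) = sqrt(101.38) = 10.0688
theta = atan2(9.7, 2.7) = 74.4454 degrees

r = 10.0688, theta = 74.4454 degrees


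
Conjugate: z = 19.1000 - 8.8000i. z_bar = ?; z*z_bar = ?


z_bar = 19.1000 + 8.8000i
z*z_bar = 19.1^2 + (-8.8)^2 = 364.81 + 77.44 = 442.25

z_bar = 19.1000 + 8.8000i, z*z_bar = 442.25


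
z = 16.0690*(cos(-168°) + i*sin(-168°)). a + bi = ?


a = 16.0690*cos(-168°) = 16.0690*(-0.97815) = -15.7179
b = 16.0690*sin(-168°) = 16.0690*(-0.20791) = -3.3409

-15.7179 - 3.3409i


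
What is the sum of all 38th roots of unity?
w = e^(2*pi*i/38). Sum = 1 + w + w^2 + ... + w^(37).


The sum of all 38th roots of unity is 0.
Geometric series: (1 - w^38)/(1 - w) = (1-1)/(1-w) = 0 since w^38 = 1, w ≠ 1.
Alternatively: coefficient of z^37 in z^38 - 1 is 0.

0


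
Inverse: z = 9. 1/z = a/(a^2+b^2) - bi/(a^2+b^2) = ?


|z|^2 = 81+0 = 81
1/z = (9 - 0i)/81

1/z = 0.1111 + 0i


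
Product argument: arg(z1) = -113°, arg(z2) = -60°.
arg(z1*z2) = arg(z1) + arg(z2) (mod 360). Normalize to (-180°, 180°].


arg(z1*z2) = -113° - 60° = -173°
Normalized to (-180°, 180°]: -173°

-173°


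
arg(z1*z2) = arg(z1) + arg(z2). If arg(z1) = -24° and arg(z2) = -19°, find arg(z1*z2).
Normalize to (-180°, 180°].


arg(z1*z2) = -24° - 19° = -43°
Normalized to (-180°, 180°]: -43°

-43°


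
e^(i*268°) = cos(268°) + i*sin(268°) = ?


cos(268°) = -0.0349
sin(268°) = -0.9994

e^(i*268°) = -0.0349 - 0.9994i


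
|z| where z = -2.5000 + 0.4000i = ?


|z| = sqrt((-2.5)^2 + 0.4^2) = sqrt(6.25 + 0.16) = sqrt(6.41) = 2.5318

|z| = 2.5318


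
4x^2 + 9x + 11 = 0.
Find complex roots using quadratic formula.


disc = 9^2 - 4*4*11 = 81 - 176 = -95
sqrt(|disc|) = sqrt(95) = 9.7468
Real part = -9/(2*4) = -1.1250
Imag part = 9.7468/(2*4) = 1.2183

-1.1250 ± 1.2183i


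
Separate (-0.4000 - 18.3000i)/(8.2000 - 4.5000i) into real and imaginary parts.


Multiply by conjugate: (-0.4000 - 18.3000i)(8.2000 + 4.5000i) / (8.2^2 + (-4.5)^2)
Numerator real = -0.4*8.2 - (18.3)*(-4.5) = 79.07
Numerator imag = -18.3*8.2 - (-0.4)*(-4.5) = -151.86
Denominator = 87.49
Re(z) = 79.07/87.49 = 0.9038
Im(z) = -151.86/87.49 = -1.7357

Re(z) = 0.9038, Im(z) = -1.7357


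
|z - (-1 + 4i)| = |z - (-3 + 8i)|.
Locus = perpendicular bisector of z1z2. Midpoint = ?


Equal distances means the locus is the perpendicular bisector of z1 and z2.
Midpoint = ((-1+(-3))/2, (4+8)/2) = (-2.0000, 6.0000)

Perpendicular bisector through (-2.0000, 6.0000)


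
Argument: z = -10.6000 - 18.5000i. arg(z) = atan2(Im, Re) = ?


Re = -10.6, Im = -18.5
arg = atan2(-18.5, -10.6) = -119.8115 degrees

arg(z) = -119.8115 degrees


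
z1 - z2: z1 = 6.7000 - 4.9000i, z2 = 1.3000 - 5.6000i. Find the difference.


Real: 6.7 - 1.3 = 5.4
Imag: -4.9 + 5.6 = 0.7

5.4000 + 0.7000i


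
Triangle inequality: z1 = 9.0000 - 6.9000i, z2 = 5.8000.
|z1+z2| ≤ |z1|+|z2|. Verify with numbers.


|z1| = sqrt(9^2 + (-6.9)^2) = sqrt(128.61) = 11.3406
|z2| = sqrt(5.8^2 + 0^2) = sqrt(33.64) = 5.8000
z1+z2 = 14.8000 - 6.9000i
|z1+z2| = sqrt(266.65) = 16.3294
|z1|+|z2| = 11.3406 + 5.8000 = 17.1406

|z1+z2| = 16.3294 ≤ |z1|+|z2| = 17.1406 (verified)


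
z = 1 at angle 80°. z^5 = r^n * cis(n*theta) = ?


r^5 = 1^5 = 1
n*theta = 5*80° = 400° = 40° (mod 360)
a = 1*cos(40°) = 0.7660
b = 1*sin(40°) = 0.6428

1 cis(40°) = 0.7660 + 0.6428i


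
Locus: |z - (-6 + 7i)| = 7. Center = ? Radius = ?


|z - z0| = r is a circle with center z0 and radius r.
Center = (-6, 7), radius = 7

Circle with center (-6, 7) and radius 7


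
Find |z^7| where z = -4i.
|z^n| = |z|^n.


|z| = sqrt(0+16) = sqrt(16) = 4
|z^7| = |z|^7 = 4^7 = 16384

|z^7| = 16384


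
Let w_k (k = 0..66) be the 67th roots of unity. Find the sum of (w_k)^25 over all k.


The roots are w_k = w^k with w = e^(2*pi*i/67), and (w^k)^25 = (w^25)^k.
So S = 1 + u + u^2 + ... + u^(66) with u = w^25.
25 = 0*67 + 25, so 25 is not a multiple of 67: u = w^25 ≠ 1 (w is a primitive 67th root), while u^67 = (w^67)^25 = 1.
Geometric series: S = (1 - u^67)/(1 - u) = (1 - 1)/(1 - u) = 0

S = 0


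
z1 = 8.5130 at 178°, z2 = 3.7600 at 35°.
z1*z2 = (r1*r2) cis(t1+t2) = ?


r = 8.5130 * 3.7600 = 32.0089
theta = 178° + 35° = 213° = 213° (mod 360)

32.0089 cis(213°)


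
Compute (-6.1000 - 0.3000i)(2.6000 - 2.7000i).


Real = -6.1*2.6 - (-0.3)*(-2.7) = -15.86 - 0.81 = -16.67
Imag = -6.1*(-2.7) + 2.6*(-0.3) = 16.47 - (0.78) = 15.69

-16.6700 + 15.6900i


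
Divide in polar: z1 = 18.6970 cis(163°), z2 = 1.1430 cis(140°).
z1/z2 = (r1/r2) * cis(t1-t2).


r = 18.6970 / 1.1430 = 16.3578
theta = 163° - 140° = 23° = 23° (mod 360)

16.3578 cis(23°)


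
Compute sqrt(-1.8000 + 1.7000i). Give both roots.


|z| = sqrt(3.24+2.89) = 2.4759
sqrt((|z|+a)/2) = sqrt((2.4759+(-1.8))/2) = sqrt(0.3379) = 0.5813
sqrt((|z|-a)/2) = sqrt((2.4759-(-1.8))/2) = sqrt(2.1379) = 1.4622

±(0.5813 + 1.4622i) i.e. 0.5813 + 1.4622i and -0.5813 - 1.4622i


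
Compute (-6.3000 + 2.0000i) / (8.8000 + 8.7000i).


Conjugate of z2 = 8.8000 - 8.7000i
Numerator: (-6.3000 + 2.0000i)(8.8000 - 8.7000i) = -38.0400 + 72.4100i
Denominator: 8.8^2 + 8.7^2 = 153.13
Result = (-38.0400 + 72.4100i)/153.13

-0.2484 + 0.4729i


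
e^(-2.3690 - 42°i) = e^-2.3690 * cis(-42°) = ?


e^-2.3690 = 0.09357
cos(-42°) = 0.7431
sin(-42°) = -0.6691
Real = 0.09357*0.7431 = 0.0695
Imag = 0.09357*(-0.6691) = -0.0626

0.0695 - 0.0626i


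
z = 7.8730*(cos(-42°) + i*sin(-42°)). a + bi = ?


a = 7.8730*cos(-42°) = 7.8730*0.743145 = 5.8508
b = 7.8730*sin(-42°) = 7.8730*(-0.66913) = -5.2681

5.8508 - 5.2681i


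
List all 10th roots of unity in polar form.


The 10th roots of unity are cis(360k/10°) for k=0..9
Angle step = 360/10 = 36°
Primitive root: cis(36°)
Primitive root = 0.8090 + 0.5878i

10 roots at angles: 0°, 36°, 72°, 108°, 144°, 180°, 216°, 252°, 288°, 324°


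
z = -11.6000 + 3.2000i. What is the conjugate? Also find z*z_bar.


z_bar = -11.6000 - 3.2000i
z*z_bar = (-11.6)^2 + 3.2^2 = 134.56 + 10.24 = 144.8

z_bar = -11.6000 - 3.2000i, z*z_bar = 144.8


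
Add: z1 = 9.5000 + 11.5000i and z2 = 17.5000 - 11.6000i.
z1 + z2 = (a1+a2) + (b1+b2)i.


Real: 9.5 + 17.5 = 27
Imag: 11.5 - 11.6 = -0.1

27.0000 - 0.1000i


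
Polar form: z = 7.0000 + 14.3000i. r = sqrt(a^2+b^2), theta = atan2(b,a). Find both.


r = sqrt(49+204.49) = sqrt(253.49) = 15.9214
theta = atan2(14.3, 7) = 63.9178 degrees

r = 15.9214, theta = 63.9178 degrees


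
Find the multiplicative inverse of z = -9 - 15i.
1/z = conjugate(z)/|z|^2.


|z|^2 = 81+225 = 306
1/z = (-9 + 15i)/306

1/z = -0.0294 + 0.0490i


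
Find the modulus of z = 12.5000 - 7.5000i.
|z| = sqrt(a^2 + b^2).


|z| = sqrt(12.5^2 + (-7.5)^2) = sqrt(156.25 + 56.25) = sqrt(212.5) = 14.5774

|z| = 14.5774


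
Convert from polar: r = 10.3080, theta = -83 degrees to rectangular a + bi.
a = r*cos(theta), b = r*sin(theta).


a = 10.3080*cos(-83°) = 10.3080*0.12187 = 1.2562
b = 10.3080*sin(-83°) = 10.3080*(-0.99255) = -10.2312

1.2562 - 10.2312i


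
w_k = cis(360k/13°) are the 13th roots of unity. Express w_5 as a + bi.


Angle = 360*5/13 = 138.4615°
a = cos(138.4615°) = -0.7485
b = sin(138.4615°) = 0.6631

-0.7485 + 0.6631i


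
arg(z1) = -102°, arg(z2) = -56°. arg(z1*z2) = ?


arg(z1*z2) = -102° - 56° = -158°
Normalized to (-180°, 180°]: -158°

-158°


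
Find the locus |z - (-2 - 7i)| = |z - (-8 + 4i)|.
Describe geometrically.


Equal distances means the locus is the perpendicular bisector of z1 and z2.
Midpoint = ((-2+(-8))/2, (-7+4)/2) = (-5.0000, -1.5000)

Perpendicular bisector through (-5.0000, -1.5000)


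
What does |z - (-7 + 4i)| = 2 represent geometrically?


|z - z0| = r is a circle with center z0 and radius r.
Center = (-7, 4), radius = 2

Circle with center (-7, 4) and radius 2


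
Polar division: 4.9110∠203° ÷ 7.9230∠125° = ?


r = 4.9110 / 7.9230 = 0.6198
theta = 203° - 125° = 78° = 78° (mod 360)

0.6198 cis(78°)


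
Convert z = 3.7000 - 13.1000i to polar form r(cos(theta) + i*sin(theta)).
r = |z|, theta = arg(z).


r = sqrt(13.69+171.61) = sqrt(185.3) = 13.6125
theta = atan2(-13.1, 3.7) = -74.2281 degrees

r = 13.6125, theta = -74.2281 degrees


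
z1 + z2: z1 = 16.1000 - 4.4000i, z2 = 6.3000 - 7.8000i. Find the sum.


Real: 16.1 + 6.3 = 22.4
Imag: -4.4 - 7.8 = -12.2

22.4000 - 12.2000i


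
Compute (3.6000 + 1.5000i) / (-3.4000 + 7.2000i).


Conjugate of z2 = -3.4000 - 7.2000i
Numerator: (3.6000 + 1.5000i)(-3.4000 - 7.2000i) = -1.4400 - 31.0200i
Denominator: (-3.4)^2 + 7.2^2 = 63.4
Result = (-1.4400 - 31.0200i)/63.4

-0.0227 - 0.4893i


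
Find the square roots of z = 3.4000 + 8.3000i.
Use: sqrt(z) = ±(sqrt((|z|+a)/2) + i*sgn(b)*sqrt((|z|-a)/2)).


|z| = sqrt(11.56+68.89) = 8.9694
sqrt((|z|+a)/2) = sqrt((8.9694+3.4)/2) = sqrt(6.1847) = 2.4869
sqrt((|z|-a)/2) = sqrt((8.9694-3.4)/2) = sqrt(2.7847) = 1.6687

±(2.4869 + 1.6687i) i.e. 2.4869 + 1.6687i and -2.4869 - 1.6687i


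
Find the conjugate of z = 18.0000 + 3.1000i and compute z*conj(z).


z_bar = 18.0000 - 3.1000i
z*z_bar = 18^2 + 3.1^2 = 324 + 9.61 = 333.61

z_bar = 18.0000 - 3.1000i, z*z_bar = 333.61


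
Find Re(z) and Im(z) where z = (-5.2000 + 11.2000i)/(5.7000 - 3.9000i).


Multiply by conjugate: (-5.2000 + 11.2000i)(5.7000 + 3.9000i) / (5.7^2 + (-3.9)^2)
Numerator real = -5.2*5.7 + 11.2*(-3.9) = -73.32
Numerator imag = 11.2*5.7 - (-5.2)*(-3.9) = 43.56
Denominator = 47.7
Re(z) = -73.32/47.7 = -1.5371
Im(z) = 43.56/47.7 = 0.9132

Re(z) = -1.5371, Im(z) = 0.9132


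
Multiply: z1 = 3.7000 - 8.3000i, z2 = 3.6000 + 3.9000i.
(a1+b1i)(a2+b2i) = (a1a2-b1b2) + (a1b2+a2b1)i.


Real = 3.7*3.6 - (-8.3)*3.9 = 13.32 - (-32.37) = 45.69
Imag = 3.7*3.9 + 3.6*(-8.3) = 14.43 - (29.88) = -15.45

45.6900 - 15.4500i


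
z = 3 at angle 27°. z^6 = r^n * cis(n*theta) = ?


r^6 = 3^6 = 729
n*theta = 6*27° = 162° = 162° (mod 360)
a = 729*cos(162°) = -693.3202
b = 729*sin(162°) = 225.2734

729 cis(162°) = -693.3202 + 225.2734i


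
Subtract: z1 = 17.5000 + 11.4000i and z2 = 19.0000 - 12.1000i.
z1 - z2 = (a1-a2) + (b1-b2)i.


Real: 17.5 - 19 = -1.5
Imag: 11.4 + 12.1 = 23.5

-1.5000 + 23.5000i


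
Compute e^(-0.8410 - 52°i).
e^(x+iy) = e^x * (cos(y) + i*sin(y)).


e^-0.8410 = 0.4313
cos(-52°) = 0.61566
sin(-52°) = -0.788
Real = 0.4313*0.61566 = 0.2655
Imag = 0.4313*(-0.788) = -0.3399

0.2655 - 0.3399i


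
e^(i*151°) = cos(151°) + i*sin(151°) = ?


cos(151°) = -0.8746
sin(151°) = 0.4848

e^(i*151°) = -0.8746 + 0.4848i


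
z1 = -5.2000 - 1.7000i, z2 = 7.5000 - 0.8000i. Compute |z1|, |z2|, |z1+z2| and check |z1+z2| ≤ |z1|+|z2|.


|z1| = sqrt((-5.2)^2 + (-1.7)^2) = sqrt(29.93) = 5.4708
|z2| = sqrt(7.5^2 + (-0.8)^2) = sqrt(56.89) = 7.5425
z1+z2 = 2.3000 - 2.5000i
|z1+z2| = sqrt(11.54) = 3.3971
|z1|+|z2| = 5.4708 + 7.5425 = 13.0133

|z1+z2| = 3.3971 ≤ |z1|+|z2| = 13.0133 (verified)


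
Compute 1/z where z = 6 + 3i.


|z|^2 = 36+9 = 45
1/z = (6 - 3i)/45

1/z = 0.1333 - 0.0667i


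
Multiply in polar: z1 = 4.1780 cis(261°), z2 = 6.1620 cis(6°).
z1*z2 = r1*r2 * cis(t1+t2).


r = 4.1780 * 6.1620 = 25.7448
theta = 261° + 6° = 267° = 267° (mod 360)

25.7448 cis(267°)


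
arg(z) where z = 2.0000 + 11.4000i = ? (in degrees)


Re = 2, Im = 11.4
arg = atan2(11.4, 2) = 80.0494 degrees

arg(z) = 80.0494 degrees


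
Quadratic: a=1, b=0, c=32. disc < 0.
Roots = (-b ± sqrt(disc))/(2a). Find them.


disc = 0^2 - 4*1*32 = 0 - 128 = -128
sqrt(|disc|) = sqrt(128) = 11.3137
Real part = 0/(2*1) = 0
Imag part = 11.3137/(2*1) = 5.6569

0 ± 5.6569i


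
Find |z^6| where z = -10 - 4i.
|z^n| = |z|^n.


|z| = sqrt(100+16) = sqrt(116) = 10.7703
|z^6| = |z|^6 = (sqrt(116))^6 = 116^3 = 1560896

|z^6| = 1560896


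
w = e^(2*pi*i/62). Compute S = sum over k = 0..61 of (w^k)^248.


The roots are w_k = w^k with w = e^(2*pi*i/62), and (w^k)^248 = (w^248)^k.
So S = 1 + u + u^2 + ... + u^(61) with u = w^248.
248 = 4*62 + 0, so 248 is a multiple of 62 and u = (w^62)^4 = 1.
Every one of the 62 terms equals 1: S = 62

S = 62


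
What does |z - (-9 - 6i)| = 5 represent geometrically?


|z - z0| = r is a circle with center z0 and radius r.
Center = (-9, -6), radius = 5

Circle with center (-9, -6) and radius 5


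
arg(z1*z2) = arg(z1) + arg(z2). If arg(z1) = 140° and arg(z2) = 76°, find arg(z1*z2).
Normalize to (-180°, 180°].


arg(z1*z2) = 140° + 76° = 216°
Normalized to (-180°, 180°]: -144°

-144°


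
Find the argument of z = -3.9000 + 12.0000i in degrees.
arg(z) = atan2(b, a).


Re = -3.9, Im = 12
arg = atan2(12, -3.9) = 108.0042 degrees

arg(z) = 108.0042 degrees


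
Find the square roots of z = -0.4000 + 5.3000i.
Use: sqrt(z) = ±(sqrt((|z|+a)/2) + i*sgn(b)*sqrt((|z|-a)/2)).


|z| = sqrt(0.16+28.09) = 5.3151
sqrt((|z|+a)/2) = sqrt((5.3151+(-0.4))/2) = sqrt(2.4575) = 1.5677
sqrt((|z|-a)/2) = sqrt((5.3151-(-0.4))/2) = sqrt(2.8575) = 1.6904

±(1.5677 + 1.6904i) i.e. 1.5677 + 1.6904i and -1.5677 - 1.6904i


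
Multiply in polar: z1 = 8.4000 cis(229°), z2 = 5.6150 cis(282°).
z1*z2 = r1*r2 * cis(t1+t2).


r = 8.4000 * 5.6150 = 47.1660
theta = 229° + 282° = 511° = 151° (mod 360)

47.1660 cis(151°)


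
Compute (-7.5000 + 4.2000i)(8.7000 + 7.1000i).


Real = -7.5*8.7 - 4.2*7.1 = -65.25 - 29.82 = -95.07
Imag = -7.5*7.1 + 8.7*4.2 = -53.25 + 36.54 = -16.71

-95.0700 - 16.7100i


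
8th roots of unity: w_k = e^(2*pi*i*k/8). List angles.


The 8th roots of unity are cis(360k/8°) for k=0..7
Angle step = 360/8 = 45°
Primitive root: cis(45°)
Primitive root = 0.7071 + 0.7071i

8 roots at angles: 0°, 45°, 90°, 135°, 180°, 225°, 270°, 315°


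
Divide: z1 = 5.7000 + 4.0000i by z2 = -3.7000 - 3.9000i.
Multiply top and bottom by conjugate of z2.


Conjugate of z2 = -3.7000 + 3.9000i
Numerator: (5.7000 + 4.0000i)(-3.7000 + 3.9000i) = -36.6900 + 7.4300i
Denominator: (-3.7)^2 + (-3.9)^2 = 28.9
Result = (-36.6900 + 7.4300i)/28.9

-1.2696 + 0.2571i
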